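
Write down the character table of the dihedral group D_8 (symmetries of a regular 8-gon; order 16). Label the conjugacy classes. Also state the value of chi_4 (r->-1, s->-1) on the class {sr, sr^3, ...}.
Conjugacy classes: {e} of size 1, {r^4} of size 1, {r^1, r^7} of size 2, {r^2, r^6} of size 2, {r^3, r^5} of size 2, {s, sr^2, ...} of size 4, {sr, sr^3, ...} of size 4.
Character table:
  irrep \ class              {e} (size 1)  {r^4} (size 1)  {r^1, r^7} (size 2)  {r^2, r^6} (size 2)  {r^3, r^5} (size 2)  {s, sr^2, ...} (size 4)  {sr, sr^3, ...} (size 4)
  chi_1 (triv)               1             1               1                    1                    1                    1                        1                       
  chi_2 (sign: r->1, s->-1)  1             1               1                    1                    1                    -1                       -1                      
  chi_3 (r->-1, s->1)        1             1               -1                   1                    -1                   1                        -1                      
  chi_4 (r->-1, s->-1)       1             1               -1                   1                    -1                   -1                       1                       
  chi_5 (2d, j=1)            2             -2              sqrt(2)              0                    -sqrt(2)             0                        0                       
  chi_6 (2d, j=2)            2             2               0                    -2                   0                    0                        0                       
  chi_7 (2d, j=3)            2             -2              -sqrt(2)             0                    sqrt(2)              0                        0                       

Spot check: chi_4 (r->-1, s->-1) on {sr, sr^3, ...} = 1.

D_8 has order 2*8 = 16 with 7 conjugacy classes, hence 7 irreducibles. Sum of squared dims 1 + 1 + 1 + 1 + 4 + 4 + 4 = 16 = |G|. Linear characters come from the abelianisation; the 2-dimensional irreps have character r^k -> 2*cos(2*pi*j*k/8), reflections -> 0.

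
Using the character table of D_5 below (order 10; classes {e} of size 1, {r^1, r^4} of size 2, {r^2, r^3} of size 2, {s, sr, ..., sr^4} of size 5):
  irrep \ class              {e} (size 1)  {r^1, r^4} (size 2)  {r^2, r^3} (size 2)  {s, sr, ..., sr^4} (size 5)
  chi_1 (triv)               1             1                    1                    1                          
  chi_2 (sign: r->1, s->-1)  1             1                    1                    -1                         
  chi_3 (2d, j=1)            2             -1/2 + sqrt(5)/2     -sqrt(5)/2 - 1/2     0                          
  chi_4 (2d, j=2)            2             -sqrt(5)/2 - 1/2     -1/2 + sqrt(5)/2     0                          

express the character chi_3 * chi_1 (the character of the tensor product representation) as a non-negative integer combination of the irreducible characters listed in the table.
chi_3 tensor chi_1 = chi_3 (all other irreducibles have multiplicity 0).

Solution. The character of a tensor product is the pointwise product (chi_3 * chi_1)(C) = chi_3(C) * chi_1(C):
  {e}: (2)*(1), {r^1, r^4}: (-1/2 + sqrt(5)/2)*(1), {r^2, r^3}: (-sqrt(5)/2 - 1/2)*(1), {s, sr, ..., sr^4}: (0)*(1)
so (chi_3 * chi_1) takes values
  {e} -> 2, {r^1, r^4} -> -1/2 + sqrt(5)/2, {r^2, r^3} -> -sqrt(5)/2 - 1/2, {s, sr, ..., sr^4} -> 0.
Now take the inner product of this character with each irreducible chi from the table, <chi_3*chi_1, chi> = (1/10) sum_C |C| (chi_3*chi_1)(C) conj(chi(C)):
  <chi_3*chi_1, chi_1> = (1/10)[1*(2)*conj(1) + 2*(-1/2 + sqrt(5)/2)*conj(1) + 2*(-sqrt(5)/2 - 1/2)*conj(1) + 5*(0)*conj(1)]
      = (1/10)[(2) + (-1 + sqrt(5)) + (-sqrt(5) - 1) + (0)] = 0/10 = 0
  <chi_3*chi_1, chi_2> = (1/10)[1*(2)*conj(1) + 2*(-1/2 + sqrt(5)/2)*conj(1) + 2*(-sqrt(5)/2 - 1/2)*conj(1) + 5*(0)*conj(-1)]
      = (1/10)[(2) + (-1 + sqrt(5)) + (-sqrt(5) - 1) + (0)] = 0/10 = 0
  <chi_3*chi_1, chi_3> = (1/10)[1*(2)*conj(2) + 2*(-1/2 + sqrt(5)/2)*conj(-1/2 + sqrt(5)/2) + 2*(-sqrt(5)/2 - 1/2)*conj(-sqrt(5)/2 - 1/2) + 5*(0)*conj(0)]
      = (1/10)[(4) + (3 - sqrt(5)) + (sqrt(5) + 3) + (0)] = 10/10 = 1
  <chi_3*chi_1, chi_4> = (1/10)[1*(2)*conj(2) + 2*(-1/2 + sqrt(5)/2)*conj(-sqrt(5)/2 - 1/2) + 2*(-sqrt(5)/2 - 1/2)*conj(-1/2 + sqrt(5)/2) + 5*(0)*conj(0)]
      = (1/10)[(4) + (-2) + (-2) + (0)] = 0/10 = 0
Hence the multiplicities are chi_3: 1. Dimension check: dim(chi_3)*dim(chi_1) = 2*1 = 2 and sum (mult * dim) = 1*2 = 2.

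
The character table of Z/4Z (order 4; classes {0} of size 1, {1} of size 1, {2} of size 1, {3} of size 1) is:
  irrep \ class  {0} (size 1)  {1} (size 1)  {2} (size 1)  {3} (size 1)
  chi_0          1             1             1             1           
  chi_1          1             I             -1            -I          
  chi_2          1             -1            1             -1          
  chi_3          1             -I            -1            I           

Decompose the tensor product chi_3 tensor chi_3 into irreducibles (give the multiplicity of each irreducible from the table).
chi_3 tensor chi_3 = chi_2 (all other irreducibles have multiplicity 0).

Explanation: The character of a tensor product is the pointwise product (chi_3 * chi_3)(C) = chi_3(C) * chi_3(C):
  {0}: (1)*(1), {1}: (-I)*(-I), {2}: (-1)*(-1), {3}: (I)*(I)
so (chi_3 * chi_3) takes values
  {0} -> 1, {1} -> -1, {2} -> 1, {3} -> -1.
Now take the inner product of this character with each irreducible chi from the table, <chi_3*chi_3, chi> = (1/4) sum_C |C| (chi_3*chi_3)(C) conj(chi(C)):
  <chi_3*chi_3, chi_0> = (1/4)[1*(1)*conj(1) + 1*(-1)*conj(1) + 1*(1)*conj(1) + 1*(-1)*conj(1)]
      = (1/4)[(1) + (-1) + (1) + (-1)] = 0/4 = 0
  <chi_3*chi_3, chi_1> = (1/4)[1*(1)*conj(1) + 1*(-1)*conj(I) + 1*(1)*conj(-1) + 1*(-1)*conj(-I)]
      = (1/4)[(1) + (I) + (-1) + (-I)] = 0/4 = 0
  <chi_3*chi_3, chi_2> = (1/4)[1*(1)*conj(1) + 1*(-1)*conj(-1) + 1*(1)*conj(1) + 1*(-1)*conj(-1)]
      = (1/4)[(1) + (1) + (1) + (1)] = 4/4 = 1
  <chi_3*chi_3, chi_3> = (1/4)[1*(1)*conj(1) + 1*(-1)*conj(-I) + 1*(1)*conj(-1) + 1*(-1)*conj(I)]
      = (1/4)[(1) + (-I) + (-1) + (I)] = 0/4 = 0
(Exp terms are combined using exp(i*s)*conj(exp(i*t)) = exp(i*(s-t)), and sums of them are collapsed using the identity that for every m > 1 the m distinct m-th roots of unity sum to 0, e.g. 1 + exp(2*I*pi/3) + exp(-2*I*pi/3) = 0.)
Hence the multiplicities are chi_2: 1. Dimension check: dim(chi_3)*dim(chi_3) = 1*1 = 1 and sum (mult * dim) = 1*1 = 1.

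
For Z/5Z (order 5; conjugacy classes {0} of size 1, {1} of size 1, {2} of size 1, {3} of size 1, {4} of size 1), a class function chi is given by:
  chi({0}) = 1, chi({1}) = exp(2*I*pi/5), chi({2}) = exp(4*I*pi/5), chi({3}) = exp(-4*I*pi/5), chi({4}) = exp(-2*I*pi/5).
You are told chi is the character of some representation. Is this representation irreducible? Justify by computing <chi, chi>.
Irreducible: <chi, chi> = 1.

Proof sketch: <chi, chi> = (1/|G|) sum_C |C| * |chi(C)|^2 = (1/5)[1*|1|^2 + 1*|exp(2*I*pi/5)|^2 + 1*|exp(4*I*pi/5)|^2 + 1*|exp(-4*I*pi/5)|^2 + 1*|exp(-2*I*pi/5)|^2]
  = (1/5)[(1) + (1) + (1) + (1) + (1)] = 5/5 = 1.
(Exp terms are combined using exp(i*s)*conj(exp(i*t)) = exp(i*(s-t)), and sums of them are collapsed using the identity that for every m > 1 the m distinct m-th roots of unity sum to 0, e.g. 1 + exp(2*I*pi/3) + exp(-2*I*pi/3) = 0.)
A character is irreducible iff <chi, chi> = 1, so this representation is irreducible.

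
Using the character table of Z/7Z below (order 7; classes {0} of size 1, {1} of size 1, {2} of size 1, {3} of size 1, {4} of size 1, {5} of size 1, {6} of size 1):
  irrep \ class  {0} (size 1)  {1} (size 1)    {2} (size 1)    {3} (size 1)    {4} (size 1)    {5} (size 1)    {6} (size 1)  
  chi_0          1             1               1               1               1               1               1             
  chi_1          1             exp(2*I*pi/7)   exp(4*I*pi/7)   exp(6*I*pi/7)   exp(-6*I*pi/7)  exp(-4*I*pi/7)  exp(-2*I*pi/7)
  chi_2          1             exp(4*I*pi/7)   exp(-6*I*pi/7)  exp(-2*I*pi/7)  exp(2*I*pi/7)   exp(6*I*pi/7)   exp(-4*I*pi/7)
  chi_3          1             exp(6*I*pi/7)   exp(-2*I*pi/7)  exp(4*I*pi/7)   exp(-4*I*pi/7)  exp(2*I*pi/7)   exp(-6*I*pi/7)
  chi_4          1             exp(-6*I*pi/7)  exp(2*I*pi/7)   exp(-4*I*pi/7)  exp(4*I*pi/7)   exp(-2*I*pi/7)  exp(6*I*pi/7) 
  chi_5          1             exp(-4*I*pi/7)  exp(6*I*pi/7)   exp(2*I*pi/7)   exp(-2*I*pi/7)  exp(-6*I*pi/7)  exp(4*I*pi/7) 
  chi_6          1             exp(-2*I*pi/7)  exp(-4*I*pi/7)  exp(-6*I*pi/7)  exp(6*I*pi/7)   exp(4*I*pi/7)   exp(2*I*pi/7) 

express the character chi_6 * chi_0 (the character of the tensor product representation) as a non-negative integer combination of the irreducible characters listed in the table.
chi_6 tensor chi_0 = chi_6 (all other irreducibles have multiplicity 0).

Proof sketch: The character of a tensor product is the pointwise product (chi_6 * chi_0)(C) = chi_6(C) * chi_0(C):
  {0}: (1)*(1), {1}: (exp(-2*I*pi/7))*(1), {2}: (exp(-4*I*pi/7))*(1), {3}: (exp(-6*I*pi/7))*(1), {4}: (exp(6*I*pi/7))*(1), {5}: (exp(4*I*pi/7))*(1), {6}: (exp(2*I*pi/7))*(1)
so (chi_6 * chi_0) takes values
  {0} -> 1, {1} -> exp(-2*I*pi/7), {2} -> exp(-4*I*pi/7), {3} -> exp(-6*I*pi/7), {4} -> exp(6*I*pi/7), {5} -> exp(4*I*pi/7), {6} -> exp(2*I*pi/7).
Now take the inner product of this character with each irreducible chi from the table, <chi_6*chi_0, chi> = (1/7) sum_C |C| (chi_6*chi_0)(C) conj(chi(C)):
  <chi_6*chi_0, chi_0> = (1/7)[1*(1)*conj(1) + 1*(exp(-2*I*pi/7))*conj(1) + 1*(exp(-4*I*pi/7))*conj(1) + 1*(exp(-6*I*pi/7))*conj(1) + 1*(exp(6*I*pi/7))*conj(1) + 1*(exp(4*I*pi/7))*conj(1) + 1*(exp(2*I*pi/7))*conj(1)]
      = (1/7)[(1) + (exp(-2*I*pi/7)) + (exp(-4*I*pi/7)) + (exp(-6*I*pi/7)) + (exp(6*I*pi/7)) + (exp(4*I*pi/7)) + (exp(2*I*pi/7))] = 0/7 = 0
  <chi_6*chi_0, chi_1> = (1/7)[1*(1)*conj(1) + 1*(exp(-2*I*pi/7))*conj(exp(2*I*pi/7)) + 1*(exp(-4*I*pi/7))*conj(exp(4*I*pi/7)) + 1*(exp(-6*I*pi/7))*conj(exp(6*I*pi/7)) + 1*(exp(6*I*pi/7))*conj(exp(-6*I*pi/7)) + 1*(exp(4*I*pi/7))*conj(exp(-4*I*pi/7)) + 1*(exp(2*I*pi/7))*conj(exp(-2*I*pi/7))]
      = (1/7)[(1) + (exp(-4*I*pi/7)) + (exp(6*I*pi/7)) + (exp(2*I*pi/7)) + (exp(-2*I*pi/7)) + (exp(-6*I*pi/7)) + (exp(4*I*pi/7))] = 0/7 = 0
  <chi_6*chi_0, chi_2> = (1/7)[1*(1)*conj(1) + 1*(exp(-2*I*pi/7))*conj(exp(4*I*pi/7)) + 1*(exp(-4*I*pi/7))*conj(exp(-6*I*pi/7)) + 1*(exp(-6*I*pi/7))*conj(exp(-2*I*pi/7)) + 1*(exp(6*I*pi/7))*conj(exp(2*I*pi/7)) + 1*(exp(4*I*pi/7))*conj(exp(6*I*pi/7)) + 1*(exp(2*I*pi/7))*conj(exp(-4*I*pi/7))]
      = (1/7)[(1) + (exp(-6*I*pi/7)) + (exp(2*I*pi/7)) + (exp(-4*I*pi/7)) + (exp(4*I*pi/7)) + (exp(-2*I*pi/7)) + (exp(6*I*pi/7))] = 0/7 = 0
  <chi_6*chi_0, chi_3> = (1/7)[1*(1)*conj(1) + 1*(exp(-2*I*pi/7))*conj(exp(6*I*pi/7)) + 1*(exp(-4*I*pi/7))*conj(exp(-2*I*pi/7)) + 1*(exp(-6*I*pi/7))*conj(exp(4*I*pi/7)) + 1*(exp(6*I*pi/7))*conj(exp(-4*I*pi/7)) + 1*(exp(4*I*pi/7))*conj(exp(2*I*pi/7)) + 1*(exp(2*I*pi/7))*conj(exp(-6*I*pi/7))]
      = (1/7)[(1) + (exp(6*I*pi/7)) + (exp(-2*I*pi/7)) + (exp(4*I*pi/7)) + (exp(-4*I*pi/7)) + (exp(2*I*pi/7)) + (exp(-6*I*pi/7))] = 0/7 = 0
  <chi_6*chi_0, chi_4> = (1/7)[1*(1)*conj(1) + 1*(exp(-2*I*pi/7))*conj(exp(-6*I*pi/7)) + 1*(exp(-4*I*pi/7))*conj(exp(2*I*pi/7)) + 1*(exp(-6*I*pi/7))*conj(exp(-4*I*pi/7)) + 1*(exp(6*I*pi/7))*conj(exp(4*I*pi/7)) + 1*(exp(4*I*pi/7))*conj(exp(-2*I*pi/7)) + 1*(exp(2*I*pi/7))*conj(exp(6*I*pi/7))]
      = (1/7)[(1) + (exp(4*I*pi/7)) + (exp(-6*I*pi/7)) + (exp(-2*I*pi/7)) + (exp(2*I*pi/7)) + (exp(6*I*pi/7)) + (exp(-4*I*pi/7))] = 0/7 = 0
  <chi_6*chi_0, chi_5> = (1/7)[1*(1)*conj(1) + 1*(exp(-2*I*pi/7))*conj(exp(-4*I*pi/7)) + 1*(exp(-4*I*pi/7))*conj(exp(6*I*pi/7)) + 1*(exp(-6*I*pi/7))*conj(exp(2*I*pi/7)) + 1*(exp(6*I*pi/7))*conj(exp(-2*I*pi/7)) + 1*(exp(4*I*pi/7))*conj(exp(-6*I*pi/7)) + 1*(exp(2*I*pi/7))*conj(exp(4*I*pi/7))]
      = (1/7)[(1) + (exp(2*I*pi/7)) + (exp(4*I*pi/7)) + (exp(6*I*pi/7)) + (exp(-6*I*pi/7)) + (exp(-4*I*pi/7)) + (exp(-2*I*pi/7))] = 0/7 = 0
  <chi_6*chi_0, chi_6> = (1/7)[1*(1)*conj(1) + 1*(exp(-2*I*pi/7))*conj(exp(-2*I*pi/7)) + 1*(exp(-4*I*pi/7))*conj(exp(-4*I*pi/7)) + 1*(exp(-6*I*pi/7))*conj(exp(-6*I*pi/7)) + 1*(exp(6*I*pi/7))*conj(exp(6*I*pi/7)) + 1*(exp(4*I*pi/7))*conj(exp(4*I*pi/7)) + 1*(exp(2*I*pi/7))*conj(exp(2*I*pi/7))]
      = (1/7)[(1) + (1) + (1) + (1) + (1) + (1) + (1)] = 7/7 = 1
(Exp terms are combined using exp(i*s)*conj(exp(i*t)) = exp(i*(s-t)), and sums of them are collapsed using the identity that for every m > 1 the m distinct m-th roots of unity sum to 0, e.g. 1 + exp(2*I*pi/3) + exp(-2*I*pi/3) = 0.)
Hence the multiplicities are chi_6: 1. Dimension check: dim(chi_6)*dim(chi_0) = 1*1 = 1 and sum (mult * dim) = 1*1 = 1.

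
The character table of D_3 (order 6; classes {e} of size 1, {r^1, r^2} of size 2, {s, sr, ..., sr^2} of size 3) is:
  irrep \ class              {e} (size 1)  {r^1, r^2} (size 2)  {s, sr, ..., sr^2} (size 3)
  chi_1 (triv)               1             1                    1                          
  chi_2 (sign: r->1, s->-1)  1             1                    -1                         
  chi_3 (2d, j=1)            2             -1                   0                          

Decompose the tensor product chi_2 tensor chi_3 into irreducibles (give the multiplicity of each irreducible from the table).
chi_2 tensor chi_3 = chi_3 (all other irreducibles have multiplicity 0).

Explanation: The character of a tensor product is the pointwise product (chi_2 * chi_3)(C) = chi_2(C) * chi_3(C):
  {e}: (1)*(2), {r^1, r^2}: (1)*(-1), {s, sr, ..., sr^2}: (-1)*(0)
so (chi_2 * chi_3) takes values
  {e} -> 2, {r^1, r^2} -> -1, {s, sr, ..., sr^2} -> 0.
Now take the inner product of this character with each irreducible chi from the table, <chi_2*chi_3, chi> = (1/6) sum_C |C| (chi_2*chi_3)(C) conj(chi(C)):
  <chi_2*chi_3, chi_1> = (1/6)[1*(2)*conj(1) + 2*(-1)*conj(1) + 3*(0)*conj(1)]
      = (1/6)[(2) + (-2) + (0)] = 0/6 = 0
  <chi_2*chi_3, chi_2> = (1/6)[1*(2)*conj(1) + 2*(-1)*conj(1) + 3*(0)*conj(-1)]
      = (1/6)[(2) + (-2) + (0)] = 0/6 = 0
  <chi_2*chi_3, chi_3> = (1/6)[1*(2)*conj(2) + 2*(-1)*conj(-1) + 3*(0)*conj(0)]
      = (1/6)[(4) + (2) + (0)] = 6/6 = 1
Hence the multiplicities are chi_3: 1. Dimension check: dim(chi_2)*dim(chi_3) = 1*2 = 2 and sum (mult * dim) = 1*2 = 2.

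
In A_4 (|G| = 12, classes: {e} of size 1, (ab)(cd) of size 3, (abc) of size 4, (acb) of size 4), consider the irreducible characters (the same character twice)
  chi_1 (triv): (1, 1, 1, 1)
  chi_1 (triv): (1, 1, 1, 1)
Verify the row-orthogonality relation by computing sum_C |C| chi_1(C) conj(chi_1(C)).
Sum = 12 = |G| = 12; so <chi_1, chi_1> = 1 (norm-1 confirms irreducibility).

Derivation: Compute term by term over conjugacy classes (|C| * chi_1(C) * conj(chi_1(C))):
  1*(1)*conj(1) + 3*(1)*conj(1) + 4*(1)*conj(1) + 4*(1)*conj(1)
  = (1) + (3) + (4) + (4)
  = 12.
(Exp terms are combined using exp(i*s)*conj(exp(i*t)) = exp(i*(s-t)), and sums of them are collapsed using the identity that for every m > 1 the m distinct m-th roots of unity sum to 0, e.g. 1 + exp(2*I*pi/3) + exp(-2*I*pi/3) = 0.)
Dividing by |G| = 12 gives 12/12 = 1, matching the row-orthogonality relation <chi_1, chi_1> = [chi_1 = chi_1].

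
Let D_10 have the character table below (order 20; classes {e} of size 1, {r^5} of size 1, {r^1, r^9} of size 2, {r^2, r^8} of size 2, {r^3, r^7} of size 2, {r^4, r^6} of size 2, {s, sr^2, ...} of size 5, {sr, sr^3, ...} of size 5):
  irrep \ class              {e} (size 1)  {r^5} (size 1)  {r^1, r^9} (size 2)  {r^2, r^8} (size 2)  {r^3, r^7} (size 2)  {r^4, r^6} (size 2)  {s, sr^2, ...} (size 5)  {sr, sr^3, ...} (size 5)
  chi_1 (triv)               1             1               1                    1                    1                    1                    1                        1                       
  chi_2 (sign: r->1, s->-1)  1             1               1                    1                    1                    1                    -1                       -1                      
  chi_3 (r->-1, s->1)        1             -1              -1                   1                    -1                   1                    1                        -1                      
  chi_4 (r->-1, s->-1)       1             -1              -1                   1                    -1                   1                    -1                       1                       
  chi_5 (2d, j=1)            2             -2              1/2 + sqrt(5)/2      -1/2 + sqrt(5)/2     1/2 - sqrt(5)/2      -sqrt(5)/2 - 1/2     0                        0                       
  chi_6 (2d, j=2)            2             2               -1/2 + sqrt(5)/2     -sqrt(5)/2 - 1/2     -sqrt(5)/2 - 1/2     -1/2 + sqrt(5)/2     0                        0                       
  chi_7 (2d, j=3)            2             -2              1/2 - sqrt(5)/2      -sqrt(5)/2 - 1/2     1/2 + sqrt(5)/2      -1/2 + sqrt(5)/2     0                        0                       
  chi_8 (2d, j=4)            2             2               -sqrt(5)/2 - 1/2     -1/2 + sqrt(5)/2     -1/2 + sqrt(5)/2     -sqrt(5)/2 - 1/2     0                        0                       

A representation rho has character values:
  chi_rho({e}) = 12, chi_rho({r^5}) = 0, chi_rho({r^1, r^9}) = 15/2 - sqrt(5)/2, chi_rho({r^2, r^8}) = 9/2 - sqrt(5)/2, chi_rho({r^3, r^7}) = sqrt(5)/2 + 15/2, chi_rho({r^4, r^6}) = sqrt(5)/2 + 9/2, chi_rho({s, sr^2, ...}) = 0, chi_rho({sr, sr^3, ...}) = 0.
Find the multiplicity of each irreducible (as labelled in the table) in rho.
Multiplicities: chi_1: 3, chi_2: 3, chi_3: 0, chi_4: 0, chi_5: 1, chi_6: 0, chi_7: 2, chi_8: 0.

Justification: Use <chi_rho, chi> = (1/|G|) sum_C |C| * chi_rho(C) * conj(chi(C)) with |G| = 20 for each irreducible chi in the table:
  <chi_rho, chi_1> = (1/20)[1*(12)*conj(1) + 1*(0)*conj(1) + 2*(15/2 - sqrt(5)/2)*conj(1) + 2*(9/2 - sqrt(5)/2)*conj(1) + 2*(sqrt(5)/2 + 15/2)*conj(1) + 2*(sqrt(5)/2 + 9/2)*conj(1) + 5*(0)*conj(1) + 5*(0)*conj(1)]
      = (1/20)[(12) + (0) + (15 - sqrt(5)) + (9 - sqrt(5)) + (sqrt(5) + 15) + (sqrt(5) + 9) + (0) + (0)] = 60/20 = 3
  <chi_rho, chi_2> = (1/20)[1*(12)*conj(1) + 1*(0)*conj(1) + 2*(15/2 - sqrt(5)/2)*conj(1) + 2*(9/2 - sqrt(5)/2)*conj(1) + 2*(sqrt(5)/2 + 15/2)*conj(1) + 2*(sqrt(5)/2 + 9/2)*conj(1) + 5*(0)*conj(-1) + 5*(0)*conj(-1)]
      = (1/20)[(12) + (0) + (15 - sqrt(5)) + (9 - sqrt(5)) + (sqrt(5) + 15) + (sqrt(5) + 9) + (0) + (0)] = 60/20 = 3
  <chi_rho, chi_3> = (1/20)[1*(12)*conj(1) + 1*(0)*conj(-1) + 2*(15/2 - sqrt(5)/2)*conj(-1) + 2*(9/2 - sqrt(5)/2)*conj(1) + 2*(sqrt(5)/2 + 15/2)*conj(-1) + 2*(sqrt(5)/2 + 9/2)*conj(1) + 5*(0)*conj(1) + 5*(0)*conj(-1)]
      = (1/20)[(12) + (0) + (-15 + sqrt(5)) + (9 - sqrt(5)) + (-15 - sqrt(5)) + (sqrt(5) + 9) + (0) + (0)] = 0/20 = 0
  <chi_rho, chi_4> = (1/20)[1*(12)*conj(1) + 1*(0)*conj(-1) + 2*(15/2 - sqrt(5)/2)*conj(-1) + 2*(9/2 - sqrt(5)/2)*conj(1) + 2*(sqrt(5)/2 + 15/2)*conj(-1) + 2*(sqrt(5)/2 + 9/2)*conj(1) + 5*(0)*conj(-1) + 5*(0)*conj(1)]
      = (1/20)[(12) + (0) + (-15 + sqrt(5)) + (9 - sqrt(5)) + (-15 - sqrt(5)) + (sqrt(5) + 9) + (0) + (0)] = 0/20 = 0
  <chi_rho, chi_5> = (1/20)[1*(12)*conj(2) + 1*(0)*conj(-2) + 2*(15/2 - sqrt(5)/2)*conj(1/2 + sqrt(5)/2) + 2*(9/2 - sqrt(5)/2)*conj(-1/2 + sqrt(5)/2) + 2*(sqrt(5)/2 + 15/2)*conj(1/2 - sqrt(5)/2) + 2*(sqrt(5)/2 + 9/2)*conj(-sqrt(5)/2 - 1/2) + 5*(0)*conj(0) + 5*(0)*conj(0)]
      = (1/20)[(24) + (0) + (5 + 7*sqrt(5)) + (-7 + 5*sqrt(5)) + (5 - 7*sqrt(5)) + (-5*sqrt(5) - 7) + (0) + (0)] = 20/20 = 1
  <chi_rho, chi_6> = (1/20)[1*(12)*conj(2) + 1*(0)*conj(2) + 2*(15/2 - sqrt(5)/2)*conj(-1/2 + sqrt(5)/2) + 2*(9/2 - sqrt(5)/2)*conj(-sqrt(5)/2 - 1/2) + 2*(sqrt(5)/2 + 15/2)*conj(-sqrt(5)/2 - 1/2) + 2*(sqrt(5)/2 + 9/2)*conj(-1/2 + sqrt(5)/2) + 5*(0)*conj(0) + 5*(0)*conj(0)]
      = (1/20)[(24) + (0) + (-10 + 8*sqrt(5)) + (-4*sqrt(5) - 2) + (-8*sqrt(5) - 10) + (-2 + 4*sqrt(5)) + (0) + (0)] = 0/20 = 0
  <chi_rho, chi_7> = (1/20)[1*(12)*conj(2) + 1*(0)*conj(-2) + 2*(15/2 - sqrt(5)/2)*conj(1/2 - sqrt(5)/2) + 2*(9/2 - sqrt(5)/2)*conj(-sqrt(5)/2 - 1/2) + 2*(sqrt(5)/2 + 15/2)*conj(1/2 + sqrt(5)/2) + 2*(sqrt(5)/2 + 9/2)*conj(-1/2 + sqrt(5)/2) + 5*(0)*conj(0) + 5*(0)*conj(0)]
      = (1/20)[(24) + (0) + (10 - 8*sqrt(5)) + (-4*sqrt(5) - 2) + (10 + 8*sqrt(5)) + (-2 + 4*sqrt(5)) + (0) + (0)] = 40/20 = 2
  <chi_rho, chi_8> = (1/20)[1*(12)*conj(2) + 1*(0)*conj(2) + 2*(15/2 - sqrt(5)/2)*conj(-sqrt(5)/2 - 1/2) + 2*(9/2 - sqrt(5)/2)*conj(-1/2 + sqrt(5)/2) + 2*(sqrt(5)/2 + 15/2)*conj(-1/2 + sqrt(5)/2) + 2*(sqrt(5)/2 + 9/2)*conj(-sqrt(5)/2 - 1/2) + 5*(0)*conj(0) + 5*(0)*conj(0)]
      = (1/20)[(24) + (0) + (-7*sqrt(5) - 5) + (-7 + 5*sqrt(5)) + (-5 + 7*sqrt(5)) + (-5*sqrt(5) - 7) + (0) + (0)] = 0/20 = 0
Dimension check: dim(rho) = sum (mult * dim) = 3*1 + 3*1 + 0*1 + 0*1 + 1*2 + 0*2 + 2*2 + 0*2 = 12 = chi_rho(e) = 12.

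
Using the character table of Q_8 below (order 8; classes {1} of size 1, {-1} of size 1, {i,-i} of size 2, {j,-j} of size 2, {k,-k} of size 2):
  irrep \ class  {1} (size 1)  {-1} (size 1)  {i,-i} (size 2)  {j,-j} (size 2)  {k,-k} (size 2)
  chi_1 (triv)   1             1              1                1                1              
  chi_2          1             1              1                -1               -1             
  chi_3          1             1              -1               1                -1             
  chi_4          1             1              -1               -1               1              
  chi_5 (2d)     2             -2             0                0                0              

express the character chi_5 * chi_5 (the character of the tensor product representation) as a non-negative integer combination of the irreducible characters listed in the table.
chi_5 tensor chi_5 = chi_1 + chi_2 + chi_3 + chi_4 (all other irreducibles have multiplicity 0).

Reasoning: The character of a tensor product is the pointwise product (chi_5 * chi_5)(C) = chi_5(C) * chi_5(C):
  {1}: (2)*(2), {-1}: (-2)*(-2), {i,-i}: (0)*(0), {j,-j}: (0)*(0), {k,-k}: (0)*(0)
so (chi_5 * chi_5) takes values
  {1} -> 4, {-1} -> 4, {i,-i} -> 0, {j,-j} -> 0, {k,-k} -> 0.
Now take the inner product of this character with each irreducible chi from the table, <chi_5*chi_5, chi> = (1/8) sum_C |C| (chi_5*chi_5)(C) conj(chi(C)):
  <chi_5*chi_5, chi_1> = (1/8)[1*(4)*conj(1) + 1*(4)*conj(1) + 2*(0)*conj(1) + 2*(0)*conj(1) + 2*(0)*conj(1)]
      = (1/8)[(4) + (4) + (0) + (0) + (0)] = 8/8 = 1
  <chi_5*chi_5, chi_2> = (1/8)[1*(4)*conj(1) + 1*(4)*conj(1) + 2*(0)*conj(1) + 2*(0)*conj(-1) + 2*(0)*conj(-1)]
      = (1/8)[(4) + (4) + (0) + (0) + (0)] = 8/8 = 1
  <chi_5*chi_5, chi_3> = (1/8)[1*(4)*conj(1) + 1*(4)*conj(1) + 2*(0)*conj(-1) + 2*(0)*conj(1) + 2*(0)*conj(-1)]
      = (1/8)[(4) + (4) + (0) + (0) + (0)] = 8/8 = 1
  <chi_5*chi_5, chi_4> = (1/8)[1*(4)*conj(1) + 1*(4)*conj(1) + 2*(0)*conj(-1) + 2*(0)*conj(-1) + 2*(0)*conj(1)]
      = (1/8)[(4) + (4) + (0) + (0) + (0)] = 8/8 = 1
  <chi_5*chi_5, chi_5> = (1/8)[1*(4)*conj(2) + 1*(4)*conj(-2) + 2*(0)*conj(0) + 2*(0)*conj(0) + 2*(0)*conj(0)]
      = (1/8)[(8) + (-8) + (0) + (0) + (0)] = 0/8 = 0
Hence the multiplicities are chi_1: 1, chi_2: 1, chi_3: 1, chi_4: 1. Dimension check: dim(chi_5)*dim(chi_5) = 2*2 = 4 and sum (mult * dim) = 1*1 + 1*1 + 1*1 + 1*1 = 4.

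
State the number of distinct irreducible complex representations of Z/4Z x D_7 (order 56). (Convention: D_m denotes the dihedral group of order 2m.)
20

Reasoning: The number of irreducible complex representations of a finite group equals its number of conjugacy classes. For a direct product, #classes(G x H) = #classes(G) * #classes(H). Z/4Z has 4 classes (abelian), D_7 has 5 classes, so 4 * 5 = 20, so Z/4Z x D_7 (order 56) has exactly 20 irreducible complex representations.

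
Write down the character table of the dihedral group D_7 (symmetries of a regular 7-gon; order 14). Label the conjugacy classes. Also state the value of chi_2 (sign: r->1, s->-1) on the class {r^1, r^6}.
Conjugacy classes: {e} of size 1, {r^1, r^6} of size 2, {r^2, r^5} of size 2, {r^3, r^4} of size 2, {s, sr, ..., sr^6} of size 7.
Character table:
  irrep \ class              {e} (size 1)  {r^1, r^6} (size 2)  {r^2, r^5} (size 2)  {r^3, r^4} (size 2)  {s, sr, ..., sr^6} (size 7)
  chi_1 (triv)               1             1                    1                    1                    1                          
  chi_2 (sign: r->1, s->-1)  1             1                    1                    1                    -1                         
  chi_3 (2d, j=1)            2             2*cos(2*pi/7)        -2*cos(3*pi/7)       -2*cos(pi/7)         0                          
  chi_4 (2d, j=2)            2             -2*cos(3*pi/7)       -2*cos(pi/7)         2*cos(2*pi/7)        0                          
  chi_5 (2d, j=3)            2             -2*cos(pi/7)         2*cos(2*pi/7)        -2*cos(3*pi/7)       0                          

Spot check: chi_2 (sign: r->1, s->-1) on {r^1, r^6} = 1.

D_7 has order 2*7 = 14 with 5 conjugacy classes, hence 5 irreducibles. Sum of squared dims 1 + 1 + 4 + 4 + 4 = 14 = |G|. Linear characters come from the abelianisation; the 2-dimensional irreps have character r^k -> 2*cos(2*pi*j*k/7), reflections -> 0.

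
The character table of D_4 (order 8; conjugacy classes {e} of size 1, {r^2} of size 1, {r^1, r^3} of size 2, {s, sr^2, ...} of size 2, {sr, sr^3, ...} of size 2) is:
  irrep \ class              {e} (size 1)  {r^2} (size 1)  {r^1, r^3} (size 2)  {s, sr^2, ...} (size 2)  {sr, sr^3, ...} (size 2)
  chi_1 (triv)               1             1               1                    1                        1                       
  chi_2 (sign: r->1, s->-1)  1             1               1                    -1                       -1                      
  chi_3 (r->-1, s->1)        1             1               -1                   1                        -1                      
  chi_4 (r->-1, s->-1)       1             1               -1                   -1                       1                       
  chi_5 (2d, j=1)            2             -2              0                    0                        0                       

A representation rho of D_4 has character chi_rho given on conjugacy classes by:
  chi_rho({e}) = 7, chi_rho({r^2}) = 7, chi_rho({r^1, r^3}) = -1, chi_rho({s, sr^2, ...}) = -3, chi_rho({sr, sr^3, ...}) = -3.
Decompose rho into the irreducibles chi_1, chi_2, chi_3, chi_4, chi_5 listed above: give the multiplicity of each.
Multiplicities: chi_1: 0, chi_2: 3, chi_3: 2, chi_4: 2, chi_5: 0.

Details: Use <chi_rho, chi> = (1/|G|) sum_C |C| * chi_rho(C) * conj(chi(C)) with |G| = 8 for each irreducible chi in the table:
  <chi_rho, chi_1> = (1/8)[1*(7)*conj(1) + 1*(7)*conj(1) + 2*(-1)*conj(1) + 2*(-3)*conj(1) + 2*(-3)*conj(1)]
      = (1/8)[(7) + (7) + (-2) + (-6) + (-6)] = 0/8 = 0
  <chi_rho, chi_2> = (1/8)[1*(7)*conj(1) + 1*(7)*conj(1) + 2*(-1)*conj(1) + 2*(-3)*conj(-1) + 2*(-3)*conj(-1)]
      = (1/8)[(7) + (7) + (-2) + (6) + (6)] = 24/8 = 3
  <chi_rho, chi_3> = (1/8)[1*(7)*conj(1) + 1*(7)*conj(1) + 2*(-1)*conj(-1) + 2*(-3)*conj(1) + 2*(-3)*conj(-1)]
      = (1/8)[(7) + (7) + (2) + (-6) + (6)] = 16/8 = 2
  <chi_rho, chi_4> = (1/8)[1*(7)*conj(1) + 1*(7)*conj(1) + 2*(-1)*conj(-1) + 2*(-3)*conj(-1) + 2*(-3)*conj(1)]
      = (1/8)[(7) + (7) + (2) + (6) + (-6)] = 16/8 = 2
  <chi_rho, chi_5> = (1/8)[1*(7)*conj(2) + 1*(7)*conj(-2) + 2*(-1)*conj(0) + 2*(-3)*conj(0) + 2*(-3)*conj(0)]
      = (1/8)[(14) + (-14) + (0) + (0) + (0)] = 0/8 = 0
Dimension check: dim(rho) = sum (mult * dim) = 0*1 + 3*1 + 2*1 + 2*1 + 0*2 = 7 = chi_rho(e) = 7.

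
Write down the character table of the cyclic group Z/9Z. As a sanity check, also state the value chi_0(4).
Character table of Z/9Z (irreps indexed chi_0,...,chi_8 with chi_k(m) = zeta_9^(k*m), zeta_9 = exp(2*pi*i/9)):
  irrep \ class  {0} (size 1)  {1} (size 1)    {2} (size 1)    {3} (size 1)    {4} (size 1)    {5} (size 1)    {6} (size 1)    {7} (size 1)    {8} (size 1)  
  chi_0          1             1               1               1               1               1               1               1               1             
  chi_1          1             exp(2*I*pi/9)   exp(4*I*pi/9)   exp(2*I*pi/3)   exp(8*I*pi/9)   exp(-8*I*pi/9)  exp(-2*I*pi/3)  exp(-4*I*pi/9)  exp(-2*I*pi/9)
  chi_2          1             exp(4*I*pi/9)   exp(8*I*pi/9)   exp(-2*I*pi/3)  exp(-2*I*pi/9)  exp(2*I*pi/9)   exp(2*I*pi/3)   exp(-8*I*pi/9)  exp(-4*I*pi/9)
  chi_3          1             exp(2*I*pi/3)   exp(-2*I*pi/3)  1               exp(2*I*pi/3)   exp(-2*I*pi/3)  1               exp(2*I*pi/3)   exp(-2*I*pi/3)
  chi_4          1             exp(8*I*pi/9)   exp(-2*I*pi/9)  exp(2*I*pi/3)   exp(-4*I*pi/9)  exp(4*I*pi/9)   exp(-2*I*pi/3)  exp(2*I*pi/9)   exp(-8*I*pi/9)
  chi_5          1             exp(-8*I*pi/9)  exp(2*I*pi/9)   exp(-2*I*pi/3)  exp(4*I*pi/9)   exp(-4*I*pi/9)  exp(2*I*pi/3)   exp(-2*I*pi/9)  exp(8*I*pi/9) 
  chi_6          1             exp(-2*I*pi/3)  exp(2*I*pi/3)   1               exp(-2*I*pi/3)  exp(2*I*pi/3)   1               exp(-2*I*pi/3)  exp(2*I*pi/3) 
  chi_7          1             exp(-4*I*pi/9)  exp(-8*I*pi/9)  exp(2*I*pi/3)   exp(2*I*pi/9)   exp(-2*I*pi/9)  exp(-2*I*pi/3)  exp(8*I*pi/9)   exp(4*I*pi/9) 
  chi_8          1             exp(-2*I*pi/9)  exp(-4*I*pi/9)  exp(-2*I*pi/3)  exp(-8*I*pi/9)  exp(8*I*pi/9)   exp(2*I*pi/3)   exp(4*I*pi/9)   exp(2*I*pi/9) 

Spot check: chi_0(4) = zeta_9^(0*4) = zeta_9^0 = 1.

Solution. Z/9Z is abelian, so all 9 irreducible complex representations are 1-dimensional. They are given by chi_k(m) = zeta_9^(k*m) for k = 0,...,8. Row orthogonality: sum_m chi_k(m) conj(chi_l(m)) = 9 * [k = l].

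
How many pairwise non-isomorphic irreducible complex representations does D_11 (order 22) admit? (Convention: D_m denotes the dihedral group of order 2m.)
7

Solution. The number of irreducible complex representations of a finite group equals its number of conjugacy classes. D_11 has 7 conjugacy classes ((n+3)/2 for n odd), so D_11 (order 22) has exactly 7 irreducible complex representations.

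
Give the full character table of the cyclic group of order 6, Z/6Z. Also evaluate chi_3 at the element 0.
Character table of Z/6Z (irreps indexed chi_0,...,chi_5 with chi_k(m) = zeta_6^(k*m), zeta_6 = exp(2*pi*i/6)):
  irrep \ class  {0} (size 1)  {1} (size 1)    {2} (size 1)    {3} (size 1)  {4} (size 1)    {5} (size 1)  
  chi_0          1             1               1               1             1               1             
  chi_1          1             exp(I*pi/3)     exp(2*I*pi/3)   -1            exp(-2*I*pi/3)  exp(-I*pi/3)  
  chi_2          1             exp(2*I*pi/3)   exp(-2*I*pi/3)  1             exp(2*I*pi/3)   exp(-2*I*pi/3)
  chi_3          1             -1              1               -1            1               -1            
  chi_4          1             exp(-2*I*pi/3)  exp(2*I*pi/3)   1             exp(-2*I*pi/3)  exp(2*I*pi/3) 
  chi_5          1             exp(-I*pi/3)    exp(-2*I*pi/3)  -1            exp(2*I*pi/3)   exp(I*pi/3)   

Spot check: chi_3(0) = zeta_6^(3*0) = zeta_6^0 = 1.

Argument: Z/6Z is abelian, so all 6 irreducible complex representations are 1-dimensional. They are given by chi_k(m) = zeta_6^(k*m) for k = 0,...,5. Row orthogonality: sum_m chi_k(m) conj(chi_l(m)) = 6 * [k = l].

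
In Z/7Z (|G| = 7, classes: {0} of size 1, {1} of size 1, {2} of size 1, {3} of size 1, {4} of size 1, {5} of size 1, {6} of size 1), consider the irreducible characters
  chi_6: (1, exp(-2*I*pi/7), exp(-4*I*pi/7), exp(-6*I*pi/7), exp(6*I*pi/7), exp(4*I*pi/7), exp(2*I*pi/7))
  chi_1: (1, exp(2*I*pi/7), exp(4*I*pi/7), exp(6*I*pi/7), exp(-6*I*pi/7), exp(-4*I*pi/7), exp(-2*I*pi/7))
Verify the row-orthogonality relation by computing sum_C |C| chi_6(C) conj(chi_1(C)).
Sum = 0; so <chi_6, chi_1> = 0 (distinct irreducibles are orthogonal).

Compute term by term over conjugacy classes (|C| * chi_6(C) * conj(chi_1(C))):
  1*(1)*conj(1) + 1*(exp(-2*I*pi/7))*conj(exp(2*I*pi/7)) + 1*(exp(-4*I*pi/7))*conj(exp(4*I*pi/7)) + 1*(exp(-6*I*pi/7))*conj(exp(6*I*pi/7)) + 1*(exp(6*I*pi/7))*conj(exp(-6*I*pi/7)) + 1*(exp(4*I*pi/7))*conj(exp(-4*I*pi/7)) + 1*(exp(2*I*pi/7))*conj(exp(-2*I*pi/7))
  = (1) + (exp(-4*I*pi/7)) + (exp(6*I*pi/7)) + (exp(2*I*pi/7)) + (exp(-2*I*pi/7)) + (exp(-6*I*pi/7)) + (exp(4*I*pi/7))
  = 0.
(Exp terms are combined using exp(i*s)*conj(exp(i*t)) = exp(i*(s-t)), and sums of them are collapsed using the identity that for every m > 1 the m distinct m-th roots of unity sum to 0, e.g. 1 + exp(2*I*pi/3) + exp(-2*I*pi/3) = 0.)
Dividing by |G| = 7 gives 0/7 = 0, matching the row-orthogonality relation <chi_6, chi_1> = [chi_6 = chi_1].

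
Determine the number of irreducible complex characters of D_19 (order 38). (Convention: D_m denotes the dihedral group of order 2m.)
11

Derivation: The number of irreducible complex representations of a finite group equals its number of conjugacy classes. D_19 has 11 conjugacy classes ((n+3)/2 for n odd), so D_19 (order 38) has exactly 11 irreducible complex representations.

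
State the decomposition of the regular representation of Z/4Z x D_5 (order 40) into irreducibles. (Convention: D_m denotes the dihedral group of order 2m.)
Each irreducible V_i of dimension d_i appears with multiplicity d_i, i.e. rho_reg = (direct sum over all irreducibles V_i) d_i V_i. The irreducible dimensions for Z/4Z x D_5 are 1, 1, 1, 1, 1, 1, 1, 1, 2, 2, 2, 2, 2, 2, 2, 2: 8 irreducibles of dimension 1, each with multiplicity 1; 8 irreducibles of dimension 2, each with multiplicity 2. Total dimension 8*1*1 + 8*2*2 = 40 = |G|.

Details: General theorem: in the regular representation of a finite group G, each irreducible appears with multiplicity equal to its dimension. Check: dim(rho_reg) = sum d_i^2 = 1 + 1 + 1 + 1 + 1 + 1 + 1 + 1 + 4 + 4 + 4 + 4 + 4 + 4 + 4 + 4 = 40 = |G|.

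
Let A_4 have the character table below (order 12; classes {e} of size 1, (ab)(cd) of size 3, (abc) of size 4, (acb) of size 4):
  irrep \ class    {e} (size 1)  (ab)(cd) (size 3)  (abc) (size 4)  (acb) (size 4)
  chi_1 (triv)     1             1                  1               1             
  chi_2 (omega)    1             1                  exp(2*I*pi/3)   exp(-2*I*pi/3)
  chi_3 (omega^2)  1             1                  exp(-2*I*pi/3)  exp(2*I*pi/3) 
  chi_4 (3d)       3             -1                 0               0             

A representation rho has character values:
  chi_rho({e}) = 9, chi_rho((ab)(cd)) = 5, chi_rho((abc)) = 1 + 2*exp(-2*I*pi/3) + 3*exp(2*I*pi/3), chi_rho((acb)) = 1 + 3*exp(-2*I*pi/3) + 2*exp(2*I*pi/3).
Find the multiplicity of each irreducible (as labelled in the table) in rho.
Multiplicities: chi_1: 1, chi_2: 3, chi_3: 2, chi_4: 1.

Justification: Use <chi_rho, chi> = (1/|G|) sum_C |C| * chi_rho(C) * conj(chi(C)) with |G| = 12 for each irreducible chi in the table:
  <chi_rho, chi_1> = (1/12)[1*(9)*conj(1) + 3*(5)*conj(1) + 4*(1 + 2*exp(-2*I*pi/3) + 3*exp(2*I*pi/3))*conj(1) + 4*(1 + 3*exp(-2*I*pi/3) + 2*exp(2*I*pi/3))*conj(1)]
      = (1/12)[(9) + (15) + (4 + 8*exp(-2*I*pi/3) + 12*exp(2*I*pi/3)) + (4 + 12*exp(-2*I*pi/3) + 8*exp(2*I*pi/3))] = 12/12 = 1
  <chi_rho, chi_2> = (1/12)[1*(9)*conj(1) + 3*(5)*conj(1) + 4*(1 + 2*exp(-2*I*pi/3) + 3*exp(2*I*pi/3))*conj(exp(2*I*pi/3)) + 4*(1 + 3*exp(-2*I*pi/3) + 2*exp(2*I*pi/3))*conj(exp(-2*I*pi/3))]
      = (1/12)[(9) + (15) + (12 + 4*exp(-2*I*pi/3) + 8*exp(2*I*pi/3)) + (12 + 8*exp(-2*I*pi/3) + 4*exp(2*I*pi/3))] = 36/12 = 3
  <chi_rho, chi_3> = (1/12)[1*(9)*conj(1) + 3*(5)*conj(1) + 4*(1 + 2*exp(-2*I*pi/3) + 3*exp(2*I*pi/3))*conj(exp(-2*I*pi/3)) + 4*(1 + 3*exp(-2*I*pi/3) + 2*exp(2*I*pi/3))*conj(exp(2*I*pi/3))]
      = (1/12)[(9) + (15) + (8 + 12*exp(-2*I*pi/3) + 4*exp(2*I*pi/3)) + (8 + 4*exp(-2*I*pi/3) + 12*exp(2*I*pi/3))] = 24/12 = 2
  <chi_rho, chi_4> = (1/12)[1*(9)*conj(3) + 3*(5)*conj(-1) + 4*(1 + 2*exp(-2*I*pi/3) + 3*exp(2*I*pi/3))*conj(0) + 4*(1 + 3*exp(-2*I*pi/3) + 2*exp(2*I*pi/3))*conj(0)]
      = (1/12)[(27) + (-15) + (0) + (0)] = 12/12 = 1
(Exp terms are combined using exp(i*s)*conj(exp(i*t)) = exp(i*(s-t)), and sums of them are collapsed using the identity that for every m > 1 the m distinct m-th roots of unity sum to 0, e.g. 1 + exp(2*I*pi/3) + exp(-2*I*pi/3) = 0.)
Dimension check: dim(rho) = sum (mult * dim) = 1*1 + 3*1 + 2*1 + 1*3 = 9 = chi_rho(e) = 9.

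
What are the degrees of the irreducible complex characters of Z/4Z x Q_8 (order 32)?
Dimensions: 1, 1, 1, 1, 1, 1, 1, 1, 1, 1, 1, 1, 1, 1, 1, 1, 2, 2, 2, 2

Details: There are 20 irreducibles (= number of conjugacy classes). Their dimensions d_i satisfy sum d_i^2 = |G| = 32: 1 + 1 + 1 + 1 + 1 + 1 + 1 + 1 + 1 + 1 + 1 + 1 + 1 + 1 + 1 + 1 + 4 + 4 + 4 + 4 = 32. (For the product with Z/4Z: each of the 4 1-dim characters of Z/4Z tensors with each irrep of Q_8, giving 4 copies of each Q_8-dimension.)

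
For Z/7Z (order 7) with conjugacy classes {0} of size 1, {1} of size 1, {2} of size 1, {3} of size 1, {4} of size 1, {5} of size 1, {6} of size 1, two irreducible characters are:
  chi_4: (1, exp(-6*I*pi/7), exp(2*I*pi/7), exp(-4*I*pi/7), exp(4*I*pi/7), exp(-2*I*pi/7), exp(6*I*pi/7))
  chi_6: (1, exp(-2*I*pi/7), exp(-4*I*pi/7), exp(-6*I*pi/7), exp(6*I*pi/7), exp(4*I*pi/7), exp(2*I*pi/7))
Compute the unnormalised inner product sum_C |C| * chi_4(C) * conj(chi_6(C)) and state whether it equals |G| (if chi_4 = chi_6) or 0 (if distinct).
Sum = 0; so <chi_4, chi_6> = 0 (distinct irreducibles are orthogonal).

Explanation: Compute term by term over conjugacy classes (|C| * chi_4(C) * conj(chi_6(C))):
  1*(1)*conj(1) + 1*(exp(-6*I*pi/7))*conj(exp(-2*I*pi/7)) + 1*(exp(2*I*pi/7))*conj(exp(-4*I*pi/7)) + 1*(exp(-4*I*pi/7))*conj(exp(-6*I*pi/7)) + 1*(exp(4*I*pi/7))*conj(exp(6*I*pi/7)) + 1*(exp(-2*I*pi/7))*conj(exp(4*I*pi/7)) + 1*(exp(6*I*pi/7))*conj(exp(2*I*pi/7))
  = (1) + (exp(-4*I*pi/7)) + (exp(6*I*pi/7)) + (exp(2*I*pi/7)) + (exp(-2*I*pi/7)) + (exp(-6*I*pi/7)) + (exp(4*I*pi/7))
  = 0.
(Exp terms are combined using exp(i*s)*conj(exp(i*t)) = exp(i*(s-t)), and sums of them are collapsed using the identity that for every m > 1 the m distinct m-th roots of unity sum to 0, e.g. 1 + exp(2*I*pi/3) + exp(-2*I*pi/3) = 0.)
Dividing by |G| = 7 gives 0/7 = 0, matching the row-orthogonality relation <chi_4, chi_6> = [chi_4 = chi_6].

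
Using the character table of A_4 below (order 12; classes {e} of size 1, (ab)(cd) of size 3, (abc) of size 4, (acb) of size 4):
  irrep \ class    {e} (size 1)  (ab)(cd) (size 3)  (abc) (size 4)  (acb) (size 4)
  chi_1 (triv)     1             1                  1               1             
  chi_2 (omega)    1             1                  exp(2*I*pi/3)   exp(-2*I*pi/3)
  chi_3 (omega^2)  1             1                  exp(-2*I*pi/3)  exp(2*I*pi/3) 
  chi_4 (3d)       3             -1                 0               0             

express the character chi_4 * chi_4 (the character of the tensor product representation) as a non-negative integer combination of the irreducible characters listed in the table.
chi_4 tensor chi_4 = chi_1 + chi_2 + chi_3 + 2*chi_4 (all other irreducibles have multiplicity 0).

Argument: The character of a tensor product is the pointwise product (chi_4 * chi_4)(C) = chi_4(C) * chi_4(C):
  {e}: (3)*(3), (ab)(cd): (-1)*(-1), (abc): (0)*(0), (acb): (0)*(0)
so (chi_4 * chi_4) takes values
  {e} -> 9, (ab)(cd) -> 1, (abc) -> 0, (acb) -> 0.
Now take the inner product of this character with each irreducible chi from the table, <chi_4*chi_4, chi> = (1/12) sum_C |C| (chi_4*chi_4)(C) conj(chi(C)):
  <chi_4*chi_4, chi_1> = (1/12)[1*(9)*conj(1) + 3*(1)*conj(1) + 4*(0)*conj(1) + 4*(0)*conj(1)]
      = (1/12)[(9) + (3) + (0) + (0)] = 12/12 = 1
  <chi_4*chi_4, chi_2> = (1/12)[1*(9)*conj(1) + 3*(1)*conj(1) + 4*(0)*conj(exp(2*I*pi/3)) + 4*(0)*conj(exp(-2*I*pi/3))]
      = (1/12)[(9) + (3) + (0) + (0)] = 12/12 = 1
  <chi_4*chi_4, chi_3> = (1/12)[1*(9)*conj(1) + 3*(1)*conj(1) + 4*(0)*conj(exp(-2*I*pi/3)) + 4*(0)*conj(exp(2*I*pi/3))]
      = (1/12)[(9) + (3) + (0) + (0)] = 12/12 = 1
  <chi_4*chi_4, chi_4> = (1/12)[1*(9)*conj(3) + 3*(1)*conj(-1) + 4*(0)*conj(0) + 4*(0)*conj(0)]
      = (1/12)[(27) + (-3) + (0) + (0)] = 24/12 = 2
(Exp terms are combined using exp(i*s)*conj(exp(i*t)) = exp(i*(s-t)), and sums of them are collapsed using the identity that for every m > 1 the m distinct m-th roots of unity sum to 0, e.g. 1 + exp(2*I*pi/3) + exp(-2*I*pi/3) = 0.)
Hence the multiplicities are chi_1: 1, chi_2: 1, chi_3: 1, chi_4: 2. Dimension check: dim(chi_4)*dim(chi_4) = 3*3 = 9 and sum (mult * dim) = 1*1 + 1*1 + 1*1 + 2*3 = 9.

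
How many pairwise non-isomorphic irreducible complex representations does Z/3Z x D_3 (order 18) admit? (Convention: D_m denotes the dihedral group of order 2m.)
9

Justification: The number of irreducible complex representations of a finite group equals its number of conjugacy classes. For a direct product, #classes(G x H) = #classes(G) * #classes(H). Z/3Z has 3 classes (abelian), D_3 has 3 classes, so 3 * 3 = 9, so Z/3Z x D_3 (order 18) has exactly 9 irreducible complex representations.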